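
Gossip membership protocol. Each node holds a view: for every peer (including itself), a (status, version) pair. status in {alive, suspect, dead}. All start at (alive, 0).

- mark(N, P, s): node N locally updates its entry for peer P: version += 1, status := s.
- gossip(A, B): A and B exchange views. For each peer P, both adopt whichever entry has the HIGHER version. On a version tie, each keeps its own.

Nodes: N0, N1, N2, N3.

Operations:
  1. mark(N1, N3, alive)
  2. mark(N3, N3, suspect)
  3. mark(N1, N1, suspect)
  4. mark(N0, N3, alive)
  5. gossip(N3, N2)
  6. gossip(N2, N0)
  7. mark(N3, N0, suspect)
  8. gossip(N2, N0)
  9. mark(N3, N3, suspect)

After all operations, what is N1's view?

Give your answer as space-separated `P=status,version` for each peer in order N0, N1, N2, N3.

Answer: N0=alive,0 N1=suspect,1 N2=alive,0 N3=alive,1

Derivation:
Op 1: N1 marks N3=alive -> (alive,v1)
Op 2: N3 marks N3=suspect -> (suspect,v1)
Op 3: N1 marks N1=suspect -> (suspect,v1)
Op 4: N0 marks N3=alive -> (alive,v1)
Op 5: gossip N3<->N2 -> N3.N0=(alive,v0) N3.N1=(alive,v0) N3.N2=(alive,v0) N3.N3=(suspect,v1) | N2.N0=(alive,v0) N2.N1=(alive,v0) N2.N2=(alive,v0) N2.N3=(suspect,v1)
Op 6: gossip N2<->N0 -> N2.N0=(alive,v0) N2.N1=(alive,v0) N2.N2=(alive,v0) N2.N3=(suspect,v1) | N0.N0=(alive,v0) N0.N1=(alive,v0) N0.N2=(alive,v0) N0.N3=(alive,v1)
Op 7: N3 marks N0=suspect -> (suspect,v1)
Op 8: gossip N2<->N0 -> N2.N0=(alive,v0) N2.N1=(alive,v0) N2.N2=(alive,v0) N2.N3=(suspect,v1) | N0.N0=(alive,v0) N0.N1=(alive,v0) N0.N2=(alive,v0) N0.N3=(alive,v1)
Op 9: N3 marks N3=suspect -> (suspect,v2)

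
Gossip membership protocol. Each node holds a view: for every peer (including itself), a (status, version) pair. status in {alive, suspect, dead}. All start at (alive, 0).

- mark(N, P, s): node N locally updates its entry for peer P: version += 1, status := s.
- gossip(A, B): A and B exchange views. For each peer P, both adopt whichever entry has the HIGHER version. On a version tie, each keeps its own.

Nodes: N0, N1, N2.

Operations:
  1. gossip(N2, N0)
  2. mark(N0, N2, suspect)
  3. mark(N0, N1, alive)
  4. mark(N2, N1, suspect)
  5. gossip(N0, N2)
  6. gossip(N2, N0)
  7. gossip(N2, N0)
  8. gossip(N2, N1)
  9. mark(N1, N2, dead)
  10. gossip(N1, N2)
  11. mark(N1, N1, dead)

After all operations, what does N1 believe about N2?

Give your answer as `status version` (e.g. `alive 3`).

Answer: dead 2

Derivation:
Op 1: gossip N2<->N0 -> N2.N0=(alive,v0) N2.N1=(alive,v0) N2.N2=(alive,v0) | N0.N0=(alive,v0) N0.N1=(alive,v0) N0.N2=(alive,v0)
Op 2: N0 marks N2=suspect -> (suspect,v1)
Op 3: N0 marks N1=alive -> (alive,v1)
Op 4: N2 marks N1=suspect -> (suspect,v1)
Op 5: gossip N0<->N2 -> N0.N0=(alive,v0) N0.N1=(alive,v1) N0.N2=(suspect,v1) | N2.N0=(alive,v0) N2.N1=(suspect,v1) N2.N2=(suspect,v1)
Op 6: gossip N2<->N0 -> N2.N0=(alive,v0) N2.N1=(suspect,v1) N2.N2=(suspect,v1) | N0.N0=(alive,v0) N0.N1=(alive,v1) N0.N2=(suspect,v1)
Op 7: gossip N2<->N0 -> N2.N0=(alive,v0) N2.N1=(suspect,v1) N2.N2=(suspect,v1) | N0.N0=(alive,v0) N0.N1=(alive,v1) N0.N2=(suspect,v1)
Op 8: gossip N2<->N1 -> N2.N0=(alive,v0) N2.N1=(suspect,v1) N2.N2=(suspect,v1) | N1.N0=(alive,v0) N1.N1=(suspect,v1) N1.N2=(suspect,v1)
Op 9: N1 marks N2=dead -> (dead,v2)
Op 10: gossip N1<->N2 -> N1.N0=(alive,v0) N1.N1=(suspect,v1) N1.N2=(dead,v2) | N2.N0=(alive,v0) N2.N1=(suspect,v1) N2.N2=(dead,v2)
Op 11: N1 marks N1=dead -> (dead,v2)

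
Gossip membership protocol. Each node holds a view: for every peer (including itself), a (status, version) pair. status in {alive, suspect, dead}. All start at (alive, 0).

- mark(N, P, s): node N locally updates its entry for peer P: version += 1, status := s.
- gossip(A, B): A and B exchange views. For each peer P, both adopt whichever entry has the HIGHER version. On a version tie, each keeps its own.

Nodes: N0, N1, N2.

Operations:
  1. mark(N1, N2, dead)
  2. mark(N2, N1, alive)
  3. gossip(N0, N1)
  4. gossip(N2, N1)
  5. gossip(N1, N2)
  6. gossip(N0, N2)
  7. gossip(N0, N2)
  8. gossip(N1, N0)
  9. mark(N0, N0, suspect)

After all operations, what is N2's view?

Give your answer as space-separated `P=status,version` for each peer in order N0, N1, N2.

Answer: N0=alive,0 N1=alive,1 N2=dead,1

Derivation:
Op 1: N1 marks N2=dead -> (dead,v1)
Op 2: N2 marks N1=alive -> (alive,v1)
Op 3: gossip N0<->N1 -> N0.N0=(alive,v0) N0.N1=(alive,v0) N0.N2=(dead,v1) | N1.N0=(alive,v0) N1.N1=(alive,v0) N1.N2=(dead,v1)
Op 4: gossip N2<->N1 -> N2.N0=(alive,v0) N2.N1=(alive,v1) N2.N2=(dead,v1) | N1.N0=(alive,v0) N1.N1=(alive,v1) N1.N2=(dead,v1)
Op 5: gossip N1<->N2 -> N1.N0=(alive,v0) N1.N1=(alive,v1) N1.N2=(dead,v1) | N2.N0=(alive,v0) N2.N1=(alive,v1) N2.N2=(dead,v1)
Op 6: gossip N0<->N2 -> N0.N0=(alive,v0) N0.N1=(alive,v1) N0.N2=(dead,v1) | N2.N0=(alive,v0) N2.N1=(alive,v1) N2.N2=(dead,v1)
Op 7: gossip N0<->N2 -> N0.N0=(alive,v0) N0.N1=(alive,v1) N0.N2=(dead,v1) | N2.N0=(alive,v0) N2.N1=(alive,v1) N2.N2=(dead,v1)
Op 8: gossip N1<->N0 -> N1.N0=(alive,v0) N1.N1=(alive,v1) N1.N2=(dead,v1) | N0.N0=(alive,v0) N0.N1=(alive,v1) N0.N2=(dead,v1)
Op 9: N0 marks N0=suspect -> (suspect,v1)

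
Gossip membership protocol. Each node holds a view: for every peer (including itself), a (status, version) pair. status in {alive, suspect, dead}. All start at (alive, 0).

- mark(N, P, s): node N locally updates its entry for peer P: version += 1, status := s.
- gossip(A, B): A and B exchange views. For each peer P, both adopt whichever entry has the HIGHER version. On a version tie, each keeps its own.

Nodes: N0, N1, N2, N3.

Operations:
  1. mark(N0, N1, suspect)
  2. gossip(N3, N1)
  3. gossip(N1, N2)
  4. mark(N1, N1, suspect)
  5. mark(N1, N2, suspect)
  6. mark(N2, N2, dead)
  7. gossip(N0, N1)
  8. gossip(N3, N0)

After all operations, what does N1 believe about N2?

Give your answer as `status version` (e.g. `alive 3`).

Answer: suspect 1

Derivation:
Op 1: N0 marks N1=suspect -> (suspect,v1)
Op 2: gossip N3<->N1 -> N3.N0=(alive,v0) N3.N1=(alive,v0) N3.N2=(alive,v0) N3.N3=(alive,v0) | N1.N0=(alive,v0) N1.N1=(alive,v0) N1.N2=(alive,v0) N1.N3=(alive,v0)
Op 3: gossip N1<->N2 -> N1.N0=(alive,v0) N1.N1=(alive,v0) N1.N2=(alive,v0) N1.N3=(alive,v0) | N2.N0=(alive,v0) N2.N1=(alive,v0) N2.N2=(alive,v0) N2.N3=(alive,v0)
Op 4: N1 marks N1=suspect -> (suspect,v1)
Op 5: N1 marks N2=suspect -> (suspect,v1)
Op 6: N2 marks N2=dead -> (dead,v1)
Op 7: gossip N0<->N1 -> N0.N0=(alive,v0) N0.N1=(suspect,v1) N0.N2=(suspect,v1) N0.N3=(alive,v0) | N1.N0=(alive,v0) N1.N1=(suspect,v1) N1.N2=(suspect,v1) N1.N3=(alive,v0)
Op 8: gossip N3<->N0 -> N3.N0=(alive,v0) N3.N1=(suspect,v1) N3.N2=(suspect,v1) N3.N3=(alive,v0) | N0.N0=(alive,v0) N0.N1=(suspect,v1) N0.N2=(suspect,v1) N0.N3=(alive,v0)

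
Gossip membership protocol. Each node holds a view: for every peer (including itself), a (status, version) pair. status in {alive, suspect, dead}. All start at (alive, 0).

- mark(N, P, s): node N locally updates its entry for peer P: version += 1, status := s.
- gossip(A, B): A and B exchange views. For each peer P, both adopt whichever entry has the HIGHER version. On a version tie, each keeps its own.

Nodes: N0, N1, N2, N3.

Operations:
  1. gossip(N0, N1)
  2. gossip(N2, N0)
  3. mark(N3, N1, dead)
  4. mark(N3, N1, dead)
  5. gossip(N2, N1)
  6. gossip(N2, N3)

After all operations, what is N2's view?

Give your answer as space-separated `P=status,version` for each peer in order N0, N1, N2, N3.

Answer: N0=alive,0 N1=dead,2 N2=alive,0 N3=alive,0

Derivation:
Op 1: gossip N0<->N1 -> N0.N0=(alive,v0) N0.N1=(alive,v0) N0.N2=(alive,v0) N0.N3=(alive,v0) | N1.N0=(alive,v0) N1.N1=(alive,v0) N1.N2=(alive,v0) N1.N3=(alive,v0)
Op 2: gossip N2<->N0 -> N2.N0=(alive,v0) N2.N1=(alive,v0) N2.N2=(alive,v0) N2.N3=(alive,v0) | N0.N0=(alive,v0) N0.N1=(alive,v0) N0.N2=(alive,v0) N0.N3=(alive,v0)
Op 3: N3 marks N1=dead -> (dead,v1)
Op 4: N3 marks N1=dead -> (dead,v2)
Op 5: gossip N2<->N1 -> N2.N0=(alive,v0) N2.N1=(alive,v0) N2.N2=(alive,v0) N2.N3=(alive,v0) | N1.N0=(alive,v0) N1.N1=(alive,v0) N1.N2=(alive,v0) N1.N3=(alive,v0)
Op 6: gossip N2<->N3 -> N2.N0=(alive,v0) N2.N1=(dead,v2) N2.N2=(alive,v0) N2.N3=(alive,v0) | N3.N0=(alive,v0) N3.N1=(dead,v2) N3.N2=(alive,v0) N3.N3=(alive,v0)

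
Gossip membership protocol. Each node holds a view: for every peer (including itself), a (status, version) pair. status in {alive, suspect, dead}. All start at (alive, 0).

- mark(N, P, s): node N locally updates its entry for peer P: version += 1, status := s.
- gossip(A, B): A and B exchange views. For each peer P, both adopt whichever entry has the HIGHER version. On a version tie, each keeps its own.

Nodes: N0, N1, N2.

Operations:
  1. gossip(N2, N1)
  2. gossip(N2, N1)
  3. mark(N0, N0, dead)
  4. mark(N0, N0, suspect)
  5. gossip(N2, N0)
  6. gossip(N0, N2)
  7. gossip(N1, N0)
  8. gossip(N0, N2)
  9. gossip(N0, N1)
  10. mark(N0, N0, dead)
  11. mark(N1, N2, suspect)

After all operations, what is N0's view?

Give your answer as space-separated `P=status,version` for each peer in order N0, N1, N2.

Op 1: gossip N2<->N1 -> N2.N0=(alive,v0) N2.N1=(alive,v0) N2.N2=(alive,v0) | N1.N0=(alive,v0) N1.N1=(alive,v0) N1.N2=(alive,v0)
Op 2: gossip N2<->N1 -> N2.N0=(alive,v0) N2.N1=(alive,v0) N2.N2=(alive,v0) | N1.N0=(alive,v0) N1.N1=(alive,v0) N1.N2=(alive,v0)
Op 3: N0 marks N0=dead -> (dead,v1)
Op 4: N0 marks N0=suspect -> (suspect,v2)
Op 5: gossip N2<->N0 -> N2.N0=(suspect,v2) N2.N1=(alive,v0) N2.N2=(alive,v0) | N0.N0=(suspect,v2) N0.N1=(alive,v0) N0.N2=(alive,v0)
Op 6: gossip N0<->N2 -> N0.N0=(suspect,v2) N0.N1=(alive,v0) N0.N2=(alive,v0) | N2.N0=(suspect,v2) N2.N1=(alive,v0) N2.N2=(alive,v0)
Op 7: gossip N1<->N0 -> N1.N0=(suspect,v2) N1.N1=(alive,v0) N1.N2=(alive,v0) | N0.N0=(suspect,v2) N0.N1=(alive,v0) N0.N2=(alive,v0)
Op 8: gossip N0<->N2 -> N0.N0=(suspect,v2) N0.N1=(alive,v0) N0.N2=(alive,v0) | N2.N0=(suspect,v2) N2.N1=(alive,v0) N2.N2=(alive,v0)
Op 9: gossip N0<->N1 -> N0.N0=(suspect,v2) N0.N1=(alive,v0) N0.N2=(alive,v0) | N1.N0=(suspect,v2) N1.N1=(alive,v0) N1.N2=(alive,v0)
Op 10: N0 marks N0=dead -> (dead,v3)
Op 11: N1 marks N2=suspect -> (suspect,v1)

Answer: N0=dead,3 N1=alive,0 N2=alive,0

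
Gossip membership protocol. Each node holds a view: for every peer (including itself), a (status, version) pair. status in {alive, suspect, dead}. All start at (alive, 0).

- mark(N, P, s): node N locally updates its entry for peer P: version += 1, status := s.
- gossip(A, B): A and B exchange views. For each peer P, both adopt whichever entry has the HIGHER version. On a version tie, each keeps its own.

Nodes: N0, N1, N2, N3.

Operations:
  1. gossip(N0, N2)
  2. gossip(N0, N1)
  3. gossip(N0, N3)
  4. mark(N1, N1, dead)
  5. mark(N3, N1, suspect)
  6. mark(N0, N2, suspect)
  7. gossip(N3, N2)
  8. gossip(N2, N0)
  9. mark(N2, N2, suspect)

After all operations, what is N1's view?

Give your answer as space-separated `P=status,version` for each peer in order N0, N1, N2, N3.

Op 1: gossip N0<->N2 -> N0.N0=(alive,v0) N0.N1=(alive,v0) N0.N2=(alive,v0) N0.N3=(alive,v0) | N2.N0=(alive,v0) N2.N1=(alive,v0) N2.N2=(alive,v0) N2.N3=(alive,v0)
Op 2: gossip N0<->N1 -> N0.N0=(alive,v0) N0.N1=(alive,v0) N0.N2=(alive,v0) N0.N3=(alive,v0) | N1.N0=(alive,v0) N1.N1=(alive,v0) N1.N2=(alive,v0) N1.N3=(alive,v0)
Op 3: gossip N0<->N3 -> N0.N0=(alive,v0) N0.N1=(alive,v0) N0.N2=(alive,v0) N0.N3=(alive,v0) | N3.N0=(alive,v0) N3.N1=(alive,v0) N3.N2=(alive,v0) N3.N3=(alive,v0)
Op 4: N1 marks N1=dead -> (dead,v1)
Op 5: N3 marks N1=suspect -> (suspect,v1)
Op 6: N0 marks N2=suspect -> (suspect,v1)
Op 7: gossip N3<->N2 -> N3.N0=(alive,v0) N3.N1=(suspect,v1) N3.N2=(alive,v0) N3.N3=(alive,v0) | N2.N0=(alive,v0) N2.N1=(suspect,v1) N2.N2=(alive,v0) N2.N3=(alive,v0)
Op 8: gossip N2<->N0 -> N2.N0=(alive,v0) N2.N1=(suspect,v1) N2.N2=(suspect,v1) N2.N3=(alive,v0) | N0.N0=(alive,v0) N0.N1=(suspect,v1) N0.N2=(suspect,v1) N0.N3=(alive,v0)
Op 9: N2 marks N2=suspect -> (suspect,v2)

Answer: N0=alive,0 N1=dead,1 N2=alive,0 N3=alive,0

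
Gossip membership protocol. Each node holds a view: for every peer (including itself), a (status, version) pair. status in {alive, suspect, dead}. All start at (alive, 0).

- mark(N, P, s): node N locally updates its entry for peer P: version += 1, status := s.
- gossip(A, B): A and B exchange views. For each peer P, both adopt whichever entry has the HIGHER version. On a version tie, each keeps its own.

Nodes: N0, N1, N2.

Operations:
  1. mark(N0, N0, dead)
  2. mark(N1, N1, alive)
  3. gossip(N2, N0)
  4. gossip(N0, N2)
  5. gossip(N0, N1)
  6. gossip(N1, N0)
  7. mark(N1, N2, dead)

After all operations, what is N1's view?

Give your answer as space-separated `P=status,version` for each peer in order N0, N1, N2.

Op 1: N0 marks N0=dead -> (dead,v1)
Op 2: N1 marks N1=alive -> (alive,v1)
Op 3: gossip N2<->N0 -> N2.N0=(dead,v1) N2.N1=(alive,v0) N2.N2=(alive,v0) | N0.N0=(dead,v1) N0.N1=(alive,v0) N0.N2=(alive,v0)
Op 4: gossip N0<->N2 -> N0.N0=(dead,v1) N0.N1=(alive,v0) N0.N2=(alive,v0) | N2.N0=(dead,v1) N2.N1=(alive,v0) N2.N2=(alive,v0)
Op 5: gossip N0<->N1 -> N0.N0=(dead,v1) N0.N1=(alive,v1) N0.N2=(alive,v0) | N1.N0=(dead,v1) N1.N1=(alive,v1) N1.N2=(alive,v0)
Op 6: gossip N1<->N0 -> N1.N0=(dead,v1) N1.N1=(alive,v1) N1.N2=(alive,v0) | N0.N0=(dead,v1) N0.N1=(alive,v1) N0.N2=(alive,v0)
Op 7: N1 marks N2=dead -> (dead,v1)

Answer: N0=dead,1 N1=alive,1 N2=dead,1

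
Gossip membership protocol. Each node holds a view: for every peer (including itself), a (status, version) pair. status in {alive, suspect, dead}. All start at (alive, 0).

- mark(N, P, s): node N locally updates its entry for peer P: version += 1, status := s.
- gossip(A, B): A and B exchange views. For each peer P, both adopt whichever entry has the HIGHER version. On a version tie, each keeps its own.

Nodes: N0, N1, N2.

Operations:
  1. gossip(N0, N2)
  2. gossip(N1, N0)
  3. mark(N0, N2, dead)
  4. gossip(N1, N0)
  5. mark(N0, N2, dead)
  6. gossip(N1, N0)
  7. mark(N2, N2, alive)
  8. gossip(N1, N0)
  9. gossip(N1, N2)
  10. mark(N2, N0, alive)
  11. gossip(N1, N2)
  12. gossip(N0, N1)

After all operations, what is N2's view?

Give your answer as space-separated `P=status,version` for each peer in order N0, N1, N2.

Answer: N0=alive,1 N1=alive,0 N2=dead,2

Derivation:
Op 1: gossip N0<->N2 -> N0.N0=(alive,v0) N0.N1=(alive,v0) N0.N2=(alive,v0) | N2.N0=(alive,v0) N2.N1=(alive,v0) N2.N2=(alive,v0)
Op 2: gossip N1<->N0 -> N1.N0=(alive,v0) N1.N1=(alive,v0) N1.N2=(alive,v0) | N0.N0=(alive,v0) N0.N1=(alive,v0) N0.N2=(alive,v0)
Op 3: N0 marks N2=dead -> (dead,v1)
Op 4: gossip N1<->N0 -> N1.N0=(alive,v0) N1.N1=(alive,v0) N1.N2=(dead,v1) | N0.N0=(alive,v0) N0.N1=(alive,v0) N0.N2=(dead,v1)
Op 5: N0 marks N2=dead -> (dead,v2)
Op 6: gossip N1<->N0 -> N1.N0=(alive,v0) N1.N1=(alive,v0) N1.N2=(dead,v2) | N0.N0=(alive,v0) N0.N1=(alive,v0) N0.N2=(dead,v2)
Op 7: N2 marks N2=alive -> (alive,v1)
Op 8: gossip N1<->N0 -> N1.N0=(alive,v0) N1.N1=(alive,v0) N1.N2=(dead,v2) | N0.N0=(alive,v0) N0.N1=(alive,v0) N0.N2=(dead,v2)
Op 9: gossip N1<->N2 -> N1.N0=(alive,v0) N1.N1=(alive,v0) N1.N2=(dead,v2) | N2.N0=(alive,v0) N2.N1=(alive,v0) N2.N2=(dead,v2)
Op 10: N2 marks N0=alive -> (alive,v1)
Op 11: gossip N1<->N2 -> N1.N0=(alive,v1) N1.N1=(alive,v0) N1.N2=(dead,v2) | N2.N0=(alive,v1) N2.N1=(alive,v0) N2.N2=(dead,v2)
Op 12: gossip N0<->N1 -> N0.N0=(alive,v1) N0.N1=(alive,v0) N0.N2=(dead,v2) | N1.N0=(alive,v1) N1.N1=(alive,v0) N1.N2=(dead,v2)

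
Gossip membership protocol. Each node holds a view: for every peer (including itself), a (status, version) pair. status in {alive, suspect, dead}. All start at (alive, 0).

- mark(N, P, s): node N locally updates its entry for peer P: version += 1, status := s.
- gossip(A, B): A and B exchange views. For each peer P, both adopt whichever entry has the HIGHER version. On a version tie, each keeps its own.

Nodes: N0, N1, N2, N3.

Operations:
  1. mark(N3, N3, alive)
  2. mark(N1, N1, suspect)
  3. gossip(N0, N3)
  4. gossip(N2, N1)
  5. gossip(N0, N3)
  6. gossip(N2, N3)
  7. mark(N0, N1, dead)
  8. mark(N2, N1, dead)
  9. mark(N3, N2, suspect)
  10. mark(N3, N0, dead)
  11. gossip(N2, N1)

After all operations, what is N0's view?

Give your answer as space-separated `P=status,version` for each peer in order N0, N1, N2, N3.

Op 1: N3 marks N3=alive -> (alive,v1)
Op 2: N1 marks N1=suspect -> (suspect,v1)
Op 3: gossip N0<->N3 -> N0.N0=(alive,v0) N0.N1=(alive,v0) N0.N2=(alive,v0) N0.N3=(alive,v1) | N3.N0=(alive,v0) N3.N1=(alive,v0) N3.N2=(alive,v0) N3.N3=(alive,v1)
Op 4: gossip N2<->N1 -> N2.N0=(alive,v0) N2.N1=(suspect,v1) N2.N2=(alive,v0) N2.N3=(alive,v0) | N1.N0=(alive,v0) N1.N1=(suspect,v1) N1.N2=(alive,v0) N1.N3=(alive,v0)
Op 5: gossip N0<->N3 -> N0.N0=(alive,v0) N0.N1=(alive,v0) N0.N2=(alive,v0) N0.N3=(alive,v1) | N3.N0=(alive,v0) N3.N1=(alive,v0) N3.N2=(alive,v0) N3.N3=(alive,v1)
Op 6: gossip N2<->N3 -> N2.N0=(alive,v0) N2.N1=(suspect,v1) N2.N2=(alive,v0) N2.N3=(alive,v1) | N3.N0=(alive,v0) N3.N1=(suspect,v1) N3.N2=(alive,v0) N3.N3=(alive,v1)
Op 7: N0 marks N1=dead -> (dead,v1)
Op 8: N2 marks N1=dead -> (dead,v2)
Op 9: N3 marks N2=suspect -> (suspect,v1)
Op 10: N3 marks N0=dead -> (dead,v1)
Op 11: gossip N2<->N1 -> N2.N0=(alive,v0) N2.N1=(dead,v2) N2.N2=(alive,v0) N2.N3=(alive,v1) | N1.N0=(alive,v0) N1.N1=(dead,v2) N1.N2=(alive,v0) N1.N3=(alive,v1)

Answer: N0=alive,0 N1=dead,1 N2=alive,0 N3=alive,1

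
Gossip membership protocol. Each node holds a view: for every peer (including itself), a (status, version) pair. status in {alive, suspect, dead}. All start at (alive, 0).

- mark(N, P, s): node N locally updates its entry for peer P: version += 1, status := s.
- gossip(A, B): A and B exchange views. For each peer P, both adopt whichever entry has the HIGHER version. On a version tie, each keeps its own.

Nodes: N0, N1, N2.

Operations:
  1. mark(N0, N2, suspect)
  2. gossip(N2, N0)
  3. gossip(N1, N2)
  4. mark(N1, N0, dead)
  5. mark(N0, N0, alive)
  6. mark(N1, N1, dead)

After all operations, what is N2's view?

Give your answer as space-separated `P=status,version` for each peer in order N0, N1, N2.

Answer: N0=alive,0 N1=alive,0 N2=suspect,1

Derivation:
Op 1: N0 marks N2=suspect -> (suspect,v1)
Op 2: gossip N2<->N0 -> N2.N0=(alive,v0) N2.N1=(alive,v0) N2.N2=(suspect,v1) | N0.N0=(alive,v0) N0.N1=(alive,v0) N0.N2=(suspect,v1)
Op 3: gossip N1<->N2 -> N1.N0=(alive,v0) N1.N1=(alive,v0) N1.N2=(suspect,v1) | N2.N0=(alive,v0) N2.N1=(alive,v0) N2.N2=(suspect,v1)
Op 4: N1 marks N0=dead -> (dead,v1)
Op 5: N0 marks N0=alive -> (alive,v1)
Op 6: N1 marks N1=dead -> (dead,v1)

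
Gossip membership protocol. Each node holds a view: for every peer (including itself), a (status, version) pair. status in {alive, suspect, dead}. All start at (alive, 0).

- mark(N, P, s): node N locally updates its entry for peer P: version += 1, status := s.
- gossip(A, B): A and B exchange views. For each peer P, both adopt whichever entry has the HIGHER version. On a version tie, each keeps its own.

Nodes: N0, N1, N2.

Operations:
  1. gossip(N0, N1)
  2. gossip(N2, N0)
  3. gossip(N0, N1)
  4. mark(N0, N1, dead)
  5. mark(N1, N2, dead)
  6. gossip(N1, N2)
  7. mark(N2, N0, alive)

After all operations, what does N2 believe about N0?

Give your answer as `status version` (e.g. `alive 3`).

Op 1: gossip N0<->N1 -> N0.N0=(alive,v0) N0.N1=(alive,v0) N0.N2=(alive,v0) | N1.N0=(alive,v0) N1.N1=(alive,v0) N1.N2=(alive,v0)
Op 2: gossip N2<->N0 -> N2.N0=(alive,v0) N2.N1=(alive,v0) N2.N2=(alive,v0) | N0.N0=(alive,v0) N0.N1=(alive,v0) N0.N2=(alive,v0)
Op 3: gossip N0<->N1 -> N0.N0=(alive,v0) N0.N1=(alive,v0) N0.N2=(alive,v0) | N1.N0=(alive,v0) N1.N1=(alive,v0) N1.N2=(alive,v0)
Op 4: N0 marks N1=dead -> (dead,v1)
Op 5: N1 marks N2=dead -> (dead,v1)
Op 6: gossip N1<->N2 -> N1.N0=(alive,v0) N1.N1=(alive,v0) N1.N2=(dead,v1) | N2.N0=(alive,v0) N2.N1=(alive,v0) N2.N2=(dead,v1)
Op 7: N2 marks N0=alive -> (alive,v1)

Answer: alive 1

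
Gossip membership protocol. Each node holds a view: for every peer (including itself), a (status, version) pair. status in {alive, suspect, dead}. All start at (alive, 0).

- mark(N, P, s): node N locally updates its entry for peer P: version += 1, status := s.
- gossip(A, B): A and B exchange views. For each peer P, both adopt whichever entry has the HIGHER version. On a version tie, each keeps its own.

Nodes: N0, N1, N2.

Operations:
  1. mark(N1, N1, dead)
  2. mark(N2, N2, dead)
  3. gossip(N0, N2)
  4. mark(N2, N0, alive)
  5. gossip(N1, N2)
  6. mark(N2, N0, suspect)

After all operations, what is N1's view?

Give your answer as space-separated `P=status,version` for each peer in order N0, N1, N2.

Answer: N0=alive,1 N1=dead,1 N2=dead,1

Derivation:
Op 1: N1 marks N1=dead -> (dead,v1)
Op 2: N2 marks N2=dead -> (dead,v1)
Op 3: gossip N0<->N2 -> N0.N0=(alive,v0) N0.N1=(alive,v0) N0.N2=(dead,v1) | N2.N0=(alive,v0) N2.N1=(alive,v0) N2.N2=(dead,v1)
Op 4: N2 marks N0=alive -> (alive,v1)
Op 5: gossip N1<->N2 -> N1.N0=(alive,v1) N1.N1=(dead,v1) N1.N2=(dead,v1) | N2.N0=(alive,v1) N2.N1=(dead,v1) N2.N2=(dead,v1)
Op 6: N2 marks N0=suspect -> (suspect,v2)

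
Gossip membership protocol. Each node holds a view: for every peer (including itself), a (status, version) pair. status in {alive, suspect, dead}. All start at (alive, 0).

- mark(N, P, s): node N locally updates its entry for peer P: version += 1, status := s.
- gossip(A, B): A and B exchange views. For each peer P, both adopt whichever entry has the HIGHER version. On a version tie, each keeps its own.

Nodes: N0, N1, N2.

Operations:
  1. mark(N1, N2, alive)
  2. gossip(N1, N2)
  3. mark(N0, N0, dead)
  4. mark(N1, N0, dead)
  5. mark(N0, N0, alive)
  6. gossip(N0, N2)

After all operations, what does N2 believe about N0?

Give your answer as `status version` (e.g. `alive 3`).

Answer: alive 2

Derivation:
Op 1: N1 marks N2=alive -> (alive,v1)
Op 2: gossip N1<->N2 -> N1.N0=(alive,v0) N1.N1=(alive,v0) N1.N2=(alive,v1) | N2.N0=(alive,v0) N2.N1=(alive,v0) N2.N2=(alive,v1)
Op 3: N0 marks N0=dead -> (dead,v1)
Op 4: N1 marks N0=dead -> (dead,v1)
Op 5: N0 marks N0=alive -> (alive,v2)
Op 6: gossip N0<->N2 -> N0.N0=(alive,v2) N0.N1=(alive,v0) N0.N2=(alive,v1) | N2.N0=(alive,v2) N2.N1=(alive,v0) N2.N2=(alive,v1)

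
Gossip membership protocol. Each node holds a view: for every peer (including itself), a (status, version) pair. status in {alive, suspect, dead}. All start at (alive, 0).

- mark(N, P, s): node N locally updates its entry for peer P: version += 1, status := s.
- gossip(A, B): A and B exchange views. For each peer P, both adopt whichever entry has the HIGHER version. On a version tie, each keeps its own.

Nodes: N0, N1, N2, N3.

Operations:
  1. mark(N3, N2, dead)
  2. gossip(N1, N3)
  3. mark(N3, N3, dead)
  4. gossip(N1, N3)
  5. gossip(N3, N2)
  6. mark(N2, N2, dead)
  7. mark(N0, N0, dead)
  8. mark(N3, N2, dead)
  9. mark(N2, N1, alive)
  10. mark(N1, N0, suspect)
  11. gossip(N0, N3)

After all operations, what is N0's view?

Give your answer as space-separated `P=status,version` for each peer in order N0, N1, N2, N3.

Answer: N0=dead,1 N1=alive,0 N2=dead,2 N3=dead,1

Derivation:
Op 1: N3 marks N2=dead -> (dead,v1)
Op 2: gossip N1<->N3 -> N1.N0=(alive,v0) N1.N1=(alive,v0) N1.N2=(dead,v1) N1.N3=(alive,v0) | N3.N0=(alive,v0) N3.N1=(alive,v0) N3.N2=(dead,v1) N3.N3=(alive,v0)
Op 3: N3 marks N3=dead -> (dead,v1)
Op 4: gossip N1<->N3 -> N1.N0=(alive,v0) N1.N1=(alive,v0) N1.N2=(dead,v1) N1.N3=(dead,v1) | N3.N0=(alive,v0) N3.N1=(alive,v0) N3.N2=(dead,v1) N3.N3=(dead,v1)
Op 5: gossip N3<->N2 -> N3.N0=(alive,v0) N3.N1=(alive,v0) N3.N2=(dead,v1) N3.N3=(dead,v1) | N2.N0=(alive,v0) N2.N1=(alive,v0) N2.N2=(dead,v1) N2.N3=(dead,v1)
Op 6: N2 marks N2=dead -> (dead,v2)
Op 7: N0 marks N0=dead -> (dead,v1)
Op 8: N3 marks N2=dead -> (dead,v2)
Op 9: N2 marks N1=alive -> (alive,v1)
Op 10: N1 marks N0=suspect -> (suspect,v1)
Op 11: gossip N0<->N3 -> N0.N0=(dead,v1) N0.N1=(alive,v0) N0.N2=(dead,v2) N0.N3=(dead,v1) | N3.N0=(dead,v1) N3.N1=(alive,v0) N3.N2=(dead,v2) N3.N3=(dead,v1)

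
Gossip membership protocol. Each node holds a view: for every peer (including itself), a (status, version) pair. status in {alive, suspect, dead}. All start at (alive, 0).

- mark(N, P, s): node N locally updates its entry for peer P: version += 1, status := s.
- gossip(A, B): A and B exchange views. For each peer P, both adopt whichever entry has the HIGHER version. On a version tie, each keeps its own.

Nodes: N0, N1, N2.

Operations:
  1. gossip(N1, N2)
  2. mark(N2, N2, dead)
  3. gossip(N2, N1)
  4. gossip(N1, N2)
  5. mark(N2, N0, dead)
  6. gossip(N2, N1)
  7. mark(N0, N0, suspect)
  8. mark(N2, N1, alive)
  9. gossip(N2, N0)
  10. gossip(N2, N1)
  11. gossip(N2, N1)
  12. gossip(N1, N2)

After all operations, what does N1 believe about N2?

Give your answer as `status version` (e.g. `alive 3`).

Answer: dead 1

Derivation:
Op 1: gossip N1<->N2 -> N1.N0=(alive,v0) N1.N1=(alive,v0) N1.N2=(alive,v0) | N2.N0=(alive,v0) N2.N1=(alive,v0) N2.N2=(alive,v0)
Op 2: N2 marks N2=dead -> (dead,v1)
Op 3: gossip N2<->N1 -> N2.N0=(alive,v0) N2.N1=(alive,v0) N2.N2=(dead,v1) | N1.N0=(alive,v0) N1.N1=(alive,v0) N1.N2=(dead,v1)
Op 4: gossip N1<->N2 -> N1.N0=(alive,v0) N1.N1=(alive,v0) N1.N2=(dead,v1) | N2.N0=(alive,v0) N2.N1=(alive,v0) N2.N2=(dead,v1)
Op 5: N2 marks N0=dead -> (dead,v1)
Op 6: gossip N2<->N1 -> N2.N0=(dead,v1) N2.N1=(alive,v0) N2.N2=(dead,v1) | N1.N0=(dead,v1) N1.N1=(alive,v0) N1.N2=(dead,v1)
Op 7: N0 marks N0=suspect -> (suspect,v1)
Op 8: N2 marks N1=alive -> (alive,v1)
Op 9: gossip N2<->N0 -> N2.N0=(dead,v1) N2.N1=(alive,v1) N2.N2=(dead,v1) | N0.N0=(suspect,v1) N0.N1=(alive,v1) N0.N2=(dead,v1)
Op 10: gossip N2<->N1 -> N2.N0=(dead,v1) N2.N1=(alive,v1) N2.N2=(dead,v1) | N1.N0=(dead,v1) N1.N1=(alive,v1) N1.N2=(dead,v1)
Op 11: gossip N2<->N1 -> N2.N0=(dead,v1) N2.N1=(alive,v1) N2.N2=(dead,v1) | N1.N0=(dead,v1) N1.N1=(alive,v1) N1.N2=(dead,v1)
Op 12: gossip N1<->N2 -> N1.N0=(dead,v1) N1.N1=(alive,v1) N1.N2=(dead,v1) | N2.N0=(dead,v1) N2.N1=(alive,v1) N2.N2=(dead,v1)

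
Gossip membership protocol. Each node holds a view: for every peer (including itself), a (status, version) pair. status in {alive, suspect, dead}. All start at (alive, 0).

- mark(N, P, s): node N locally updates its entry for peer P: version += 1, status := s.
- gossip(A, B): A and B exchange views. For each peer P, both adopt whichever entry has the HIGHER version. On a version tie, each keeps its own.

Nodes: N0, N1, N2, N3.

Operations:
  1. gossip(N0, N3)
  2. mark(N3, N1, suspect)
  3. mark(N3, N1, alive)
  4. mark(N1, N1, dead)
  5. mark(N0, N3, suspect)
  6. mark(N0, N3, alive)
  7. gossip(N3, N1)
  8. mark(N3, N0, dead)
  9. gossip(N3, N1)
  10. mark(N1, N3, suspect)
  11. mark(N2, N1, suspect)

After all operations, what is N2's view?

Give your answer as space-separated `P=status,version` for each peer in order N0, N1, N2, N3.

Answer: N0=alive,0 N1=suspect,1 N2=alive,0 N3=alive,0

Derivation:
Op 1: gossip N0<->N3 -> N0.N0=(alive,v0) N0.N1=(alive,v0) N0.N2=(alive,v0) N0.N3=(alive,v0) | N3.N0=(alive,v0) N3.N1=(alive,v0) N3.N2=(alive,v0) N3.N3=(alive,v0)
Op 2: N3 marks N1=suspect -> (suspect,v1)
Op 3: N3 marks N1=alive -> (alive,v2)
Op 4: N1 marks N1=dead -> (dead,v1)
Op 5: N0 marks N3=suspect -> (suspect,v1)
Op 6: N0 marks N3=alive -> (alive,v2)
Op 7: gossip N3<->N1 -> N3.N0=(alive,v0) N3.N1=(alive,v2) N3.N2=(alive,v0) N3.N3=(alive,v0) | N1.N0=(alive,v0) N1.N1=(alive,v2) N1.N2=(alive,v0) N1.N3=(alive,v0)
Op 8: N3 marks N0=dead -> (dead,v1)
Op 9: gossip N3<->N1 -> N3.N0=(dead,v1) N3.N1=(alive,v2) N3.N2=(alive,v0) N3.N3=(alive,v0) | N1.N0=(dead,v1) N1.N1=(alive,v2) N1.N2=(alive,v0) N1.N3=(alive,v0)
Op 10: N1 marks N3=suspect -> (suspect,v1)
Op 11: N2 marks N1=suspect -> (suspect,v1)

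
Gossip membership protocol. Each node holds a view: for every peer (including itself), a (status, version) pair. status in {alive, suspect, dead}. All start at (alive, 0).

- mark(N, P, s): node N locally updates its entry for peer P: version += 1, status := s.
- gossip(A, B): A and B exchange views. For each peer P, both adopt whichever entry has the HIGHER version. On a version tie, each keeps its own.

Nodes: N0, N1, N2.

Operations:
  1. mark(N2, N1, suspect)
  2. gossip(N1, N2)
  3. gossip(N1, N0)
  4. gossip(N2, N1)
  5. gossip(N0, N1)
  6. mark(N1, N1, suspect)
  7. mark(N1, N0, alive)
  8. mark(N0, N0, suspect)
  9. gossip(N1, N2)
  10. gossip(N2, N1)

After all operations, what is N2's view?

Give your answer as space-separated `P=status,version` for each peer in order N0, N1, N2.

Answer: N0=alive,1 N1=suspect,2 N2=alive,0

Derivation:
Op 1: N2 marks N1=suspect -> (suspect,v1)
Op 2: gossip N1<->N2 -> N1.N0=(alive,v0) N1.N1=(suspect,v1) N1.N2=(alive,v0) | N2.N0=(alive,v0) N2.N1=(suspect,v1) N2.N2=(alive,v0)
Op 3: gossip N1<->N0 -> N1.N0=(alive,v0) N1.N1=(suspect,v1) N1.N2=(alive,v0) | N0.N0=(alive,v0) N0.N1=(suspect,v1) N0.N2=(alive,v0)
Op 4: gossip N2<->N1 -> N2.N0=(alive,v0) N2.N1=(suspect,v1) N2.N2=(alive,v0) | N1.N0=(alive,v0) N1.N1=(suspect,v1) N1.N2=(alive,v0)
Op 5: gossip N0<->N1 -> N0.N0=(alive,v0) N0.N1=(suspect,v1) N0.N2=(alive,v0) | N1.N0=(alive,v0) N1.N1=(suspect,v1) N1.N2=(alive,v0)
Op 6: N1 marks N1=suspect -> (suspect,v2)
Op 7: N1 marks N0=alive -> (alive,v1)
Op 8: N0 marks N0=suspect -> (suspect,v1)
Op 9: gossip N1<->N2 -> N1.N0=(alive,v1) N1.N1=(suspect,v2) N1.N2=(alive,v0) | N2.N0=(alive,v1) N2.N1=(suspect,v2) N2.N2=(alive,v0)
Op 10: gossip N2<->N1 -> N2.N0=(alive,v1) N2.N1=(suspect,v2) N2.N2=(alive,v0) | N1.N0=(alive,v1) N1.N1=(suspect,v2) N1.N2=(alive,v0)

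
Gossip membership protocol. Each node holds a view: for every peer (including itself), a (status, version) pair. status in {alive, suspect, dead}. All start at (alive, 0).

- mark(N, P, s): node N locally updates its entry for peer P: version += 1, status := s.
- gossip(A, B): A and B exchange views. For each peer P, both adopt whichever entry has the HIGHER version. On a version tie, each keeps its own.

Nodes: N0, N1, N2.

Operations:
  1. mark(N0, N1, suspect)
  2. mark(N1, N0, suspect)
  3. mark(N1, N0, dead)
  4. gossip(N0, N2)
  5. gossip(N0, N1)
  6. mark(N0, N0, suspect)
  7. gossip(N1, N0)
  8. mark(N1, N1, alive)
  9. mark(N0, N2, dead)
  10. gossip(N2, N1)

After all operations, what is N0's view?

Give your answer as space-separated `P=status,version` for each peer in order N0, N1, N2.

Answer: N0=suspect,3 N1=suspect,1 N2=dead,1

Derivation:
Op 1: N0 marks N1=suspect -> (suspect,v1)
Op 2: N1 marks N0=suspect -> (suspect,v1)
Op 3: N1 marks N0=dead -> (dead,v2)
Op 4: gossip N0<->N2 -> N0.N0=(alive,v0) N0.N1=(suspect,v1) N0.N2=(alive,v0) | N2.N0=(alive,v0) N2.N1=(suspect,v1) N2.N2=(alive,v0)
Op 5: gossip N0<->N1 -> N0.N0=(dead,v2) N0.N1=(suspect,v1) N0.N2=(alive,v0) | N1.N0=(dead,v2) N1.N1=(suspect,v1) N1.N2=(alive,v0)
Op 6: N0 marks N0=suspect -> (suspect,v3)
Op 7: gossip N1<->N0 -> N1.N0=(suspect,v3) N1.N1=(suspect,v1) N1.N2=(alive,v0) | N0.N0=(suspect,v3) N0.N1=(suspect,v1) N0.N2=(alive,v0)
Op 8: N1 marks N1=alive -> (alive,v2)
Op 9: N0 marks N2=dead -> (dead,v1)
Op 10: gossip N2<->N1 -> N2.N0=(suspect,v3) N2.N1=(alive,v2) N2.N2=(alive,v0) | N1.N0=(suspect,v3) N1.N1=(alive,v2) N1.N2=(alive,v0)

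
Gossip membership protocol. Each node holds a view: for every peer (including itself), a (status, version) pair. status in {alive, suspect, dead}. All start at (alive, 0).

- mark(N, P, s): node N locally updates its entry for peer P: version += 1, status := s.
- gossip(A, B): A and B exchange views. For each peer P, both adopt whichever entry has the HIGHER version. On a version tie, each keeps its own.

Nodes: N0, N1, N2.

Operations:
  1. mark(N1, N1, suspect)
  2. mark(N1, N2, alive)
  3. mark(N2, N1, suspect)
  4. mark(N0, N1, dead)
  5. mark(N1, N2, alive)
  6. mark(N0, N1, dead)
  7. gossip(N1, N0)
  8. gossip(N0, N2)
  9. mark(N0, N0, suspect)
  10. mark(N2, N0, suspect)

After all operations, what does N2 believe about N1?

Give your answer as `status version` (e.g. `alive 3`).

Op 1: N1 marks N1=suspect -> (suspect,v1)
Op 2: N1 marks N2=alive -> (alive,v1)
Op 3: N2 marks N1=suspect -> (suspect,v1)
Op 4: N0 marks N1=dead -> (dead,v1)
Op 5: N1 marks N2=alive -> (alive,v2)
Op 6: N0 marks N1=dead -> (dead,v2)
Op 7: gossip N1<->N0 -> N1.N0=(alive,v0) N1.N1=(dead,v2) N1.N2=(alive,v2) | N0.N0=(alive,v0) N0.N1=(dead,v2) N0.N2=(alive,v2)
Op 8: gossip N0<->N2 -> N0.N0=(alive,v0) N0.N1=(dead,v2) N0.N2=(alive,v2) | N2.N0=(alive,v0) N2.N1=(dead,v2) N2.N2=(alive,v2)
Op 9: N0 marks N0=suspect -> (suspect,v1)
Op 10: N2 marks N0=suspect -> (suspect,v1)

Answer: dead 2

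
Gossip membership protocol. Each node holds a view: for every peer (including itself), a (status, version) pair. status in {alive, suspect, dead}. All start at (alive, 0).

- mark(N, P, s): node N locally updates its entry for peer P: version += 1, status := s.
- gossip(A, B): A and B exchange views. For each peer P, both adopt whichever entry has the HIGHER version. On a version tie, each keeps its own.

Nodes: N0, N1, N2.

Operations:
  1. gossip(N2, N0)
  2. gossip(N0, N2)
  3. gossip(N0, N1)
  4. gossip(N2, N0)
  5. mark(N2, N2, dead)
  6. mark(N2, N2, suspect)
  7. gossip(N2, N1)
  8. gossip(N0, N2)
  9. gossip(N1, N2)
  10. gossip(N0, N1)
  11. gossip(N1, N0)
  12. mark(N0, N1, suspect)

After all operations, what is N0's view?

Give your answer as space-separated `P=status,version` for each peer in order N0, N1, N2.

Op 1: gossip N2<->N0 -> N2.N0=(alive,v0) N2.N1=(alive,v0) N2.N2=(alive,v0) | N0.N0=(alive,v0) N0.N1=(alive,v0) N0.N2=(alive,v0)
Op 2: gossip N0<->N2 -> N0.N0=(alive,v0) N0.N1=(alive,v0) N0.N2=(alive,v0) | N2.N0=(alive,v0) N2.N1=(alive,v0) N2.N2=(alive,v0)
Op 3: gossip N0<->N1 -> N0.N0=(alive,v0) N0.N1=(alive,v0) N0.N2=(alive,v0) | N1.N0=(alive,v0) N1.N1=(alive,v0) N1.N2=(alive,v0)
Op 4: gossip N2<->N0 -> N2.N0=(alive,v0) N2.N1=(alive,v0) N2.N2=(alive,v0) | N0.N0=(alive,v0) N0.N1=(alive,v0) N0.N2=(alive,v0)
Op 5: N2 marks N2=dead -> (dead,v1)
Op 6: N2 marks N2=suspect -> (suspect,v2)
Op 7: gossip N2<->N1 -> N2.N0=(alive,v0) N2.N1=(alive,v0) N2.N2=(suspect,v2) | N1.N0=(alive,v0) N1.N1=(alive,v0) N1.N2=(suspect,v2)
Op 8: gossip N0<->N2 -> N0.N0=(alive,v0) N0.N1=(alive,v0) N0.N2=(suspect,v2) | N2.N0=(alive,v0) N2.N1=(alive,v0) N2.N2=(suspect,v2)
Op 9: gossip N1<->N2 -> N1.N0=(alive,v0) N1.N1=(alive,v0) N1.N2=(suspect,v2) | N2.N0=(alive,v0) N2.N1=(alive,v0) N2.N2=(suspect,v2)
Op 10: gossip N0<->N1 -> N0.N0=(alive,v0) N0.N1=(alive,v0) N0.N2=(suspect,v2) | N1.N0=(alive,v0) N1.N1=(alive,v0) N1.N2=(suspect,v2)
Op 11: gossip N1<->N0 -> N1.N0=(alive,v0) N1.N1=(alive,v0) N1.N2=(suspect,v2) | N0.N0=(alive,v0) N0.N1=(alive,v0) N0.N2=(suspect,v2)
Op 12: N0 marks N1=suspect -> (suspect,v1)

Answer: N0=alive,0 N1=suspect,1 N2=suspect,2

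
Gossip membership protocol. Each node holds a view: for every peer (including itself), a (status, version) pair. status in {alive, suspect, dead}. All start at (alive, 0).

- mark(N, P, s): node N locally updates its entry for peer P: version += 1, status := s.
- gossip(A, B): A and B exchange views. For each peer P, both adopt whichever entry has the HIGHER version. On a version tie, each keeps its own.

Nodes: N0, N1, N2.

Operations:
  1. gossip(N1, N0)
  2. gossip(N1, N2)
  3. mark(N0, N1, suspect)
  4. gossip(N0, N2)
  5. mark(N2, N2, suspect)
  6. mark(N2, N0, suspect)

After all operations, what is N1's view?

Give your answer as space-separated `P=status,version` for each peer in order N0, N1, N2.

Op 1: gossip N1<->N0 -> N1.N0=(alive,v0) N1.N1=(alive,v0) N1.N2=(alive,v0) | N0.N0=(alive,v0) N0.N1=(alive,v0) N0.N2=(alive,v0)
Op 2: gossip N1<->N2 -> N1.N0=(alive,v0) N1.N1=(alive,v0) N1.N2=(alive,v0) | N2.N0=(alive,v0) N2.N1=(alive,v0) N2.N2=(alive,v0)
Op 3: N0 marks N1=suspect -> (suspect,v1)
Op 4: gossip N0<->N2 -> N0.N0=(alive,v0) N0.N1=(suspect,v1) N0.N2=(alive,v0) | N2.N0=(alive,v0) N2.N1=(suspect,v1) N2.N2=(alive,v0)
Op 5: N2 marks N2=suspect -> (suspect,v1)
Op 6: N2 marks N0=suspect -> (suspect,v1)

Answer: N0=alive,0 N1=alive,0 N2=alive,0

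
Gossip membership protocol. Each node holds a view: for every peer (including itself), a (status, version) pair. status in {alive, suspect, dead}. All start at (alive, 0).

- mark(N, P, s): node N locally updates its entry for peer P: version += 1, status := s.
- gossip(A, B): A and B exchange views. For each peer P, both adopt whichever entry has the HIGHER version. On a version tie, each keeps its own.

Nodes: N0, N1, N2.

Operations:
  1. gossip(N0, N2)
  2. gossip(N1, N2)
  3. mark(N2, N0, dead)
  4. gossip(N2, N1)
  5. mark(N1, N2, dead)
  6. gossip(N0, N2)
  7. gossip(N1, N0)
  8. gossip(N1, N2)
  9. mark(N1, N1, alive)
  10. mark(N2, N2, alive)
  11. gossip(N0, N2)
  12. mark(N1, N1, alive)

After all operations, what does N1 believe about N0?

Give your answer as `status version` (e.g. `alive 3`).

Op 1: gossip N0<->N2 -> N0.N0=(alive,v0) N0.N1=(alive,v0) N0.N2=(alive,v0) | N2.N0=(alive,v0) N2.N1=(alive,v0) N2.N2=(alive,v0)
Op 2: gossip N1<->N2 -> N1.N0=(alive,v0) N1.N1=(alive,v0) N1.N2=(alive,v0) | N2.N0=(alive,v0) N2.N1=(alive,v0) N2.N2=(alive,v0)
Op 3: N2 marks N0=dead -> (dead,v1)
Op 4: gossip N2<->N1 -> N2.N0=(dead,v1) N2.N1=(alive,v0) N2.N2=(alive,v0) | N1.N0=(dead,v1) N1.N1=(alive,v0) N1.N2=(alive,v0)
Op 5: N1 marks N2=dead -> (dead,v1)
Op 6: gossip N0<->N2 -> N0.N0=(dead,v1) N0.N1=(alive,v0) N0.N2=(alive,v0) | N2.N0=(dead,v1) N2.N1=(alive,v0) N2.N2=(alive,v0)
Op 7: gossip N1<->N0 -> N1.N0=(dead,v1) N1.N1=(alive,v0) N1.N2=(dead,v1) | N0.N0=(dead,v1) N0.N1=(alive,v0) N0.N2=(dead,v1)
Op 8: gossip N1<->N2 -> N1.N0=(dead,v1) N1.N1=(alive,v0) N1.N2=(dead,v1) | N2.N0=(dead,v1) N2.N1=(alive,v0) N2.N2=(dead,v1)
Op 9: N1 marks N1=alive -> (alive,v1)
Op 10: N2 marks N2=alive -> (alive,v2)
Op 11: gossip N0<->N2 -> N0.N0=(dead,v1) N0.N1=(alive,v0) N0.N2=(alive,v2) | N2.N0=(dead,v1) N2.N1=(alive,v0) N2.N2=(alive,v2)
Op 12: N1 marks N1=alive -> (alive,v2)

Answer: dead 1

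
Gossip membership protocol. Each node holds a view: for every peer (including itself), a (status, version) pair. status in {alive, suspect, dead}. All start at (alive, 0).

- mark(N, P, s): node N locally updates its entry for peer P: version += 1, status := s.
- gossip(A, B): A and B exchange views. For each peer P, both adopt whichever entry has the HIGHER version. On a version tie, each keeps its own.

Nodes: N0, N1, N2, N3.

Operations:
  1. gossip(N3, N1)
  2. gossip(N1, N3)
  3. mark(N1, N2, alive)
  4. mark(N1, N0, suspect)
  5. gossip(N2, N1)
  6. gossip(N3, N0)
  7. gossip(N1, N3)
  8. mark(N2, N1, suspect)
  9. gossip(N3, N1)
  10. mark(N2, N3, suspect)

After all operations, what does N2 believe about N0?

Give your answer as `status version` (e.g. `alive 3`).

Answer: suspect 1

Derivation:
Op 1: gossip N3<->N1 -> N3.N0=(alive,v0) N3.N1=(alive,v0) N3.N2=(alive,v0) N3.N3=(alive,v0) | N1.N0=(alive,v0) N1.N1=(alive,v0) N1.N2=(alive,v0) N1.N3=(alive,v0)
Op 2: gossip N1<->N3 -> N1.N0=(alive,v0) N1.N1=(alive,v0) N1.N2=(alive,v0) N1.N3=(alive,v0) | N3.N0=(alive,v0) N3.N1=(alive,v0) N3.N2=(alive,v0) N3.N3=(alive,v0)
Op 3: N1 marks N2=alive -> (alive,v1)
Op 4: N1 marks N0=suspect -> (suspect,v1)
Op 5: gossip N2<->N1 -> N2.N0=(suspect,v1) N2.N1=(alive,v0) N2.N2=(alive,v1) N2.N3=(alive,v0) | N1.N0=(suspect,v1) N1.N1=(alive,v0) N1.N2=(alive,v1) N1.N3=(alive,v0)
Op 6: gossip N3<->N0 -> N3.N0=(alive,v0) N3.N1=(alive,v0) N3.N2=(alive,v0) N3.N3=(alive,v0) | N0.N0=(alive,v0) N0.N1=(alive,v0) N0.N2=(alive,v0) N0.N3=(alive,v0)
Op 7: gossip N1<->N3 -> N1.N0=(suspect,v1) N1.N1=(alive,v0) N1.N2=(alive,v1) N1.N3=(alive,v0) | N3.N0=(suspect,v1) N3.N1=(alive,v0) N3.N2=(alive,v1) N3.N3=(alive,v0)
Op 8: N2 marks N1=suspect -> (suspect,v1)
Op 9: gossip N3<->N1 -> N3.N0=(suspect,v1) N3.N1=(alive,v0) N3.N2=(alive,v1) N3.N3=(alive,v0) | N1.N0=(suspect,v1) N1.N1=(alive,v0) N1.N2=(alive,v1) N1.N3=(alive,v0)
Op 10: N2 marks N3=suspect -> (suspect,v1)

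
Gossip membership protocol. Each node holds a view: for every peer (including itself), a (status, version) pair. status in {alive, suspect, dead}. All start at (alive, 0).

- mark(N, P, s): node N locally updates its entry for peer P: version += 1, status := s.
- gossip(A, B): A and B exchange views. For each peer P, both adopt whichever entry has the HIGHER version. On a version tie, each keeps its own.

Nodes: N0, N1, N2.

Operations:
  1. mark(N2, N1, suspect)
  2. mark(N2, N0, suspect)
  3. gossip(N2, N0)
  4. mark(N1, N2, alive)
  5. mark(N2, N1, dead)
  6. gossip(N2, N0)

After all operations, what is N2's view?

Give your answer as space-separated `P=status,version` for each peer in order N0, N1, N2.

Answer: N0=suspect,1 N1=dead,2 N2=alive,0

Derivation:
Op 1: N2 marks N1=suspect -> (suspect,v1)
Op 2: N2 marks N0=suspect -> (suspect,v1)
Op 3: gossip N2<->N0 -> N2.N0=(suspect,v1) N2.N1=(suspect,v1) N2.N2=(alive,v0) | N0.N0=(suspect,v1) N0.N1=(suspect,v1) N0.N2=(alive,v0)
Op 4: N1 marks N2=alive -> (alive,v1)
Op 5: N2 marks N1=dead -> (dead,v2)
Op 6: gossip N2<->N0 -> N2.N0=(suspect,v1) N2.N1=(dead,v2) N2.N2=(alive,v0) | N0.N0=(suspect,v1) N0.N1=(dead,v2) N0.N2=(alive,v0)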